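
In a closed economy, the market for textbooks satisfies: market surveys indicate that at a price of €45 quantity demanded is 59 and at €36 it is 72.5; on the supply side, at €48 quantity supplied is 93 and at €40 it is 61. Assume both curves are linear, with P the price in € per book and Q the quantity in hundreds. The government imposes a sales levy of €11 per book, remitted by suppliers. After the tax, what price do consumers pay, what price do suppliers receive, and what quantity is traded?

Demand slope: (72.5 − 59)/(36 − 45) = -1.5, so Qd = 126.5 − 1.5P.
Supply slope: (61 − 93)/(40 − 48) = 4, so Qs = 4P − 99.
Before the tax: set 126.5 − 1.5P = 4P − 99 → P* = €41, Q* = 65.
With the tax collected from suppliers, supply shifts: Qs = 4(P − 11) − 99.
Solving gives Q = 53 with consumers paying €49 and suppliers receiving €38 (the €11 wedge).
The less price-elastic side of the market bears the larger share of a per-unit tax.

Consumers pay €49; suppliers receive €38; quantity = 53.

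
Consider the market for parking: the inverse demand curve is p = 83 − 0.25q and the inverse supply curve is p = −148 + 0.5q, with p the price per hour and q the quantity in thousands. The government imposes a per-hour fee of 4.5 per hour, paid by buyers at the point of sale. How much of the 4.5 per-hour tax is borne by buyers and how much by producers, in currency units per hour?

Inverting to q(p) form: qd = 332 − 4p; qs = 2p + 296.
Without the tax, 332 − 4p = 2p + 296 gives 6p = 36, so p* = 6 and q* = 308.
With the tax collected from buyers, demand (in seller-price terms) shifts: qd = 332 − 4(p + 4.5).
Solving gives q = 302 with buyers paying 7.5 and producers receiving 3 (the 4.5 wedge).
Burden on buyers: 1.5; on producers: 3. (They sum to 4.5.)
The less price-elastic side of the market bears the larger share of a per-unit tax.

Buyers bear 1.5 per hour; producers bear 3 per hour.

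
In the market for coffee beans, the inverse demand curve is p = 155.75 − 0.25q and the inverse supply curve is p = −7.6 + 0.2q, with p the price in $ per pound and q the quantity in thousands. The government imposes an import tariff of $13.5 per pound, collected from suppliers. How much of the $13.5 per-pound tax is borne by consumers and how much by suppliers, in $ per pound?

Consumers bear $7.5 per pound; suppliers bear $6 per pound.

Inverting to q(p) form: qd = 623 − 4p; qs = 5p + 38.
Without the tax, 623 − 4p = 5p + 38 gives 9p = 585, so p* = $65 and q* = 363.
With the tax collected from suppliers, supply shifts: qs = 5(p − 13.5) + 38.
New equilibrium: consumers pay $72.5, suppliers receive $59, q = 333. (Wedge: pb − ps = 13.5.)
Burden on consumers: $7.5; on suppliers: $6. (They sum to $13.5.)
The less price-elastic side of the market bears the larger share of a per-unit tax.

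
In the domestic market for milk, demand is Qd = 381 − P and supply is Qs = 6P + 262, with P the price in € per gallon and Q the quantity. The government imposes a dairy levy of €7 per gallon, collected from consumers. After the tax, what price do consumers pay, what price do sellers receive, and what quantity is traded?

Consumers pay €23; sellers receive €16; quantity = 358.

Before the tax: set 381 − P = 6P + 262 → P* = €17, Q* = 364.
With the tax collected from consumers, demand (in seller-price terms) shifts: Qd = 381 − (P + 7).
New equilibrium: consumers pay €23, sellers receive €16, Q = 358. (Wedge: Pb − Ps = 7.)
The less price-elastic side of the market bears the larger share of a per-unit tax.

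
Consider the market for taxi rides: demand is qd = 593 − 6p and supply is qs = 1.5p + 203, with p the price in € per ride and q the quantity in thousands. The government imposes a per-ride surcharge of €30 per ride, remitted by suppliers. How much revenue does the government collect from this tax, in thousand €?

Tax revenue = €7350 thousand.

Without the tax, 593 − 6p = 1.5p + 203 gives 7.5p = 390, so p* = €52 and q* = 281.
With the tax collected from suppliers, supply shifts: qs = 1.5(p − 30) + 203.
Solving gives q = 245 with consumers paying €58 and suppliers receiving €28 (the €30 wedge).
Revenue = t · Q = 30 · 245 = €7350.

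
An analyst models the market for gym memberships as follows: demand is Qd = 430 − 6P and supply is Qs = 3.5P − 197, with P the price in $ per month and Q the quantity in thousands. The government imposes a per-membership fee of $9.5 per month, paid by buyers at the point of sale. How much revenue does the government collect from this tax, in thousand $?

Tax revenue = $123.5 thousand.

Before the tax: set 430 − 6P = 3.5P − 197 → P* = $66, Q* = 34.
With the tax collected from buyers, demand (in seller-price terms) shifts: Qd = 430 − 6(P + 9.5).
Solving gives Q = 13 with buyers paying $69.5 and producers receiving $60 (the $9.5 wedge).
Revenue = t · Q = 9.5 · 13 = $123.5.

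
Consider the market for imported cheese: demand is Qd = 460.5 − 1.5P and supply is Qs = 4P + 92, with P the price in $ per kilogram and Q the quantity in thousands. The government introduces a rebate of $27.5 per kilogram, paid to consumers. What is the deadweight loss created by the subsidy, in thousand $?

Without the subsidy, 460.5 − 1.5P = 4P + 92 gives 5.5P = 368.5, so P* = $67 and Q* = 360.
With a per-unit subsidy paid to consumers, each effectively pays P − 27.5, so demand becomes Qd = 460.5 − 1.5(P − 27.5).
Solving gives Q = 390 with consumers paying $47 and suppliers receiving $74.5 (the $27.5 wedge).
Quantity rises by |ΔQ| = |360 − 390| = 30.
DWL = ½ · t · |ΔQ| = ½ · 27.5 · 30 = $412.5.

Deadweight loss = $412.5 thousand.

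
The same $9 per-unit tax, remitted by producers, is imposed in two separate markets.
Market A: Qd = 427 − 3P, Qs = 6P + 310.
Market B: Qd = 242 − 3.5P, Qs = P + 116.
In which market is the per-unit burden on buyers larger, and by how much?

Market A, by $4.

Market A: pre-tax P* = $13, Q* = 388; post-tax Q = 370; per-unit burden on buyers = $6.
Market B: pre-tax P* = $28, Q* = 144; post-tax Q = 137; per-unit burden on buyers = $2.
Difference: $6 vs $2 → market A is larger by $4.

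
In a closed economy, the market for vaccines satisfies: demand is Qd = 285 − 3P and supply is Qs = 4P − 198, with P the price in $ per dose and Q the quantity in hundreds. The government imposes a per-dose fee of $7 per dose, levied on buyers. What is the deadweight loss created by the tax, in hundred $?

Before the tax: set 285 − 3P = 4P − 198 → P* = $69, Q* = 78.
With the tax collected from buyers, demand (in seller-price terms) shifts: Qd = 285 − 3(P + 7).
New equilibrium: buyers pay $73, sellers receive $66, Q = 66. (Wedge: Pb − Ps = 7.)
Quantity falls by |ΔQ| = |78 − 66| = 12.
DWL = ½ · t · |ΔQ| = ½ · 7 · 12 = $42.

Deadweight loss = $42 hundred.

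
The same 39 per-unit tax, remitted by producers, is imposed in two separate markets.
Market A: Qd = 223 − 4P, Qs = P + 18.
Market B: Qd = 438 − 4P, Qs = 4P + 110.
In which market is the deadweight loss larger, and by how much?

Market B, by 912.6.

Market A: pre-tax P* = 41, Q* = 59; post-tax Q = 27.8; deadweight loss = 608.4.
Market B: pre-tax P* = 41, Q* = 274; post-tax Q = 196; deadweight loss = 1521.
Difference: 608.4 vs 1521 → market B is larger by 912.6.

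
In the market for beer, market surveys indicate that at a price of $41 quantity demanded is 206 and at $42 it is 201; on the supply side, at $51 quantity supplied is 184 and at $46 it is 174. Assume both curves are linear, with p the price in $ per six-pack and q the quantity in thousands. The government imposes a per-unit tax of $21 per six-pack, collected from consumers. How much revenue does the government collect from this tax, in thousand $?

Tax revenue = $3066 thousand.

Demand slope: (201 − 206)/(42 − 41) = -5, so qd = 411 − 5p.
Supply slope: (174 − 184)/(46 − 51) = 2, so qs = 2p + 82.
Without the tax, 411 − 5p = 2p + 82 gives 7p = 329, so p* = $47 and q* = 176.
With the tax collected from consumers, demand (in seller-price terms) shifts: qd = 411 − 5(p + 21).
Solving gives q = 146 with consumers paying $53 and producers receiving $32 (the $21 wedge).
Revenue = t · Q = 21 · 146 = $3066.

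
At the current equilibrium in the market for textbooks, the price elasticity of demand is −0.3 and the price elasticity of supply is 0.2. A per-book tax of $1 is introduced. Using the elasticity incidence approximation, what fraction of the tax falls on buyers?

Incidence ratio: buyers' share ≈ εs / (εs + |εd|) = 0.2 / (0.2 + 0.3) = 0.4.
Supply is the less elastic side, so buyers bear the smaller share.

Buyers' share ≈ 0.4.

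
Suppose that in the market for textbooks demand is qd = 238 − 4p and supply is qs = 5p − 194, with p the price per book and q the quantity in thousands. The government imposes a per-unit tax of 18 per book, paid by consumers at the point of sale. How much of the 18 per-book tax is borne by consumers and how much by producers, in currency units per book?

Consumers bear 10 per book; producers bear 8 per book.

Without the tax, 238 − 4p = 5p − 194 gives 9p = 432, so p* = 48 and q* = 46.
With the tax collected from consumers, demand (in seller-price terms) shifts: qd = 238 − 4(p + 18).
New equilibrium: consumers pay 58, producers receive 40, q = 6. (Wedge: pb − ps = 18.)
Burden on consumers: 10; on producers: 8. (They sum to 18.)
The less price-elastic side of the market bears the larger share of a per-unit tax.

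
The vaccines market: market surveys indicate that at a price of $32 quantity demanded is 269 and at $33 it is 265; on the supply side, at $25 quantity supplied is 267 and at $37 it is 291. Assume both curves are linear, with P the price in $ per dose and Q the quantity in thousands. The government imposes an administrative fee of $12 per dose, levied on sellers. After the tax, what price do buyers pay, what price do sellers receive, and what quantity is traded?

Demand slope: (265 − 269)/(33 − 32) = -4, so Qd = 397 − 4P.
Supply slope: (291 − 267)/(37 − 25) = 2, so Qs = 2P + 217.
Without the tax, 397 − 4P = 2P + 217 gives 6P = 180, so P* = $30 and Q* = 277.
With the tax collected from sellers, supply shifts: Qs = 2(P − 12) + 217.
Solving gives Q = 261 with buyers paying $34 and sellers receiving $22 (the $12 wedge).
The less price-elastic side of the market bears the larger share of a per-unit tax.

Buyers pay $34; sellers receive $22; quantity = 261.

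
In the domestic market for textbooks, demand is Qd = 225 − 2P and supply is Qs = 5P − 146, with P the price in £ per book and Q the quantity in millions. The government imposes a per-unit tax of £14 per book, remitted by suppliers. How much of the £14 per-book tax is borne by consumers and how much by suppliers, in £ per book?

Consumers bear £10 per book; suppliers bear £4 per book.

Before the tax: set 225 − 2P = 5P − 146 → P* = £53, Q* = 119.
With the tax collected from suppliers, supply shifts: Qs = 5(P − 14) − 146.
Solving gives Q = 99 with consumers paying £63 and suppliers receiving £49 (the £14 wedge).
Burden on consumers: £10; on suppliers: £4. (They sum to £14.)
The less price-elastic side of the market bears the larger share of a per-unit tax.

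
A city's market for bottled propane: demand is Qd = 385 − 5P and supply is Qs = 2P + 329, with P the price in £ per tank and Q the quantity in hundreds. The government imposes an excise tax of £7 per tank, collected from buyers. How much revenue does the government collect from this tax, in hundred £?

Tax revenue = £2345 hundred.

Before the tax: set 385 − 5P = 2P + 329 → P* = £8, Q* = 345.
With the tax collected from buyers, demand (in seller-price terms) shifts: Qd = 385 − 5(P + 7).
New equilibrium: buyers pay £10, suppliers receive £3, Q = 335. (Wedge: Pb − Ps = 7.)
Revenue = t · Q = 7 · 335 = £2345.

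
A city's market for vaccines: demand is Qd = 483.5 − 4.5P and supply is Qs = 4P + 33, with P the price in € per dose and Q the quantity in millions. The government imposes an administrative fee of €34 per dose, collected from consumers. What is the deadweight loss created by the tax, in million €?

Before the tax: set 483.5 − 4.5P = 4P + 33 → P* = €53, Q* = 245.
With the tax collected from consumers, demand (in seller-price terms) shifts: Qd = 483.5 − 4.5(P + 34).
Solving gives Q = 173 with consumers paying €69 and sellers receiving €35 (the €34 wedge).
Quantity falls by |ΔQ| = |245 − 173| = 72.
DWL = ½ · t · |ΔQ| = ½ · 34 · 72 = €1224.

Deadweight loss = €1224 million.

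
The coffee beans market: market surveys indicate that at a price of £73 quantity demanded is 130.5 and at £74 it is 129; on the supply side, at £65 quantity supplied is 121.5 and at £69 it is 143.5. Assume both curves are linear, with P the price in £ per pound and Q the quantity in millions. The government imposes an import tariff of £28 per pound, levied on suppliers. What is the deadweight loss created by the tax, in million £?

Demand slope: (129 − 130.5)/(74 − 73) = -1.5, so Qd = 240 − 1.5P.
Supply slope: (143.5 − 121.5)/(69 − 65) = 5.5, so Qs = 5.5P − 236.
Before the tax: set 240 − 1.5P = 5.5P − 236 → P* = £68, Q* = 138.
With the tax collected from suppliers, supply shifts: Qs = 5.5(P − 28) − 236.
New equilibrium: consumers pay £90, suppliers receive £62, Q = 105. (Wedge: Pb − Ps = 28.)
Quantity falls by |ΔQ| = |138 − 105| = 33.
DWL = ½ · t · |ΔQ| = ½ · 28 · 33 = £462.

Deadweight loss = £462 million.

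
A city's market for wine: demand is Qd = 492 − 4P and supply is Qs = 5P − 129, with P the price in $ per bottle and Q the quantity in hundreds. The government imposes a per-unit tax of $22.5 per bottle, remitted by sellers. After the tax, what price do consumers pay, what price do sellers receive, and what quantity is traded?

Before the tax: set 492 − 4P = 5P − 129 → P* = $69, Q* = 216.
With the tax collected from sellers, supply shifts: Qs = 5(P − 22.5) − 129.
Solving gives Q = 166 with consumers paying $81.5 and sellers receiving $59 (the $22.5 wedge).
The less price-elastic side of the market bears the larger share of a per-unit tax.

Consumers pay $81.5; sellers receive $59; quantity = 166.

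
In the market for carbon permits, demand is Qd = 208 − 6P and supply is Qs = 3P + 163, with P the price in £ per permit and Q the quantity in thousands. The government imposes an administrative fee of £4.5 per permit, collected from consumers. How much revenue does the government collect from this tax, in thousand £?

Without the tax, 208 − 6P = 3P + 163 gives 9P = 45, so P* = £5 and Q* = 178.
With the tax collected from consumers, demand (in seller-price terms) shifts: Qd = 208 − 6(P + 4.5).
Solving gives Q = 169 with consumers paying £6.5 and suppliers receiving £2 (the £4.5 wedge).
Revenue = t · Q = 4.5 · 169 = £760.5.

Tax revenue = £760.5 thousand.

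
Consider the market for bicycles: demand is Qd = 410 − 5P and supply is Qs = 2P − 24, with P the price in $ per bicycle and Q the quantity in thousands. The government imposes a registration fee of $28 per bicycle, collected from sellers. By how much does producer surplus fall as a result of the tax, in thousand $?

Producer surplus falls by $1600 thousand.

Without the tax, 410 − 5P = 2P − 24 gives 7P = 434, so P* = $62 and Q* = 100.
With the tax collected from sellers, supply shifts: Qs = 2(P − 28) − 24.
Solving gives Q = 60 with consumers paying $70 and sellers receiving $42 (the $28 wedge).
ΔPS is the trapezoid between Q = 60 and Q = 100 of height $20: ½ · (100 + 60) · 20 = $1600.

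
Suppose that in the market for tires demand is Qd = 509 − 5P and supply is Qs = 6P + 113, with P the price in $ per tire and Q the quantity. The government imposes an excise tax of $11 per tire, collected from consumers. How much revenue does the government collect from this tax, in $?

Tax revenue = $3289.

Without the tax, 509 − 5P = 6P + 113 gives 11P = 396, so P* = $36 and Q* = 329.
With the tax collected from consumers, demand (in seller-price terms) shifts: Qd = 509 − 5(P + 11).
New equilibrium: consumers pay $42, sellers receive $31, Q = 299. (Wedge: Pb − Ps = 11.)
Revenue = t · Q = 11 · 299 = $3289.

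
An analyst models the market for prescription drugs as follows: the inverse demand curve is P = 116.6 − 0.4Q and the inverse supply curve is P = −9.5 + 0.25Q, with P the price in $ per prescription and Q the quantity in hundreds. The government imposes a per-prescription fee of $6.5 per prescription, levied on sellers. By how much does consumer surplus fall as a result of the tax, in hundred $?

Consumer surplus falls by $756 hundred.

Inverting to Q(P) form: Qd = 291.5 − 2.5P; Qs = 4P + 38.
Before the tax: set 291.5 − 2.5P = 4P + 38 → P* = $39, Q* = 194.
With the tax collected from sellers, supply shifts: Qs = 4(P − 6.5) + 38.
Solving gives Q = 184 with buyers paying $43 and sellers receiving $36.5 (the $6.5 wedge).
ΔCS is the trapezoid between Q = 184 and Q = 194 of height $4: ½ · (194 + 184) · 4 = $756.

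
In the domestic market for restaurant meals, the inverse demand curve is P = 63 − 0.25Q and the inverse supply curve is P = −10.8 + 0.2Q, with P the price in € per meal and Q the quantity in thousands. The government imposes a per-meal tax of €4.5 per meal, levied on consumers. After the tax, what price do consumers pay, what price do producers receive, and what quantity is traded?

Consumers pay €24.5; producers receive €20; quantity = 154.

Inverting to Q(P) form: Qd = 252 − 4P; Qs = 5P + 54.
Without the tax, 252 − 4P = 5P + 54 gives 9P = 198, so P* = €22 and Q* = 164.
With the tax collected from consumers, demand (in seller-price terms) shifts: Qd = 252 − 4(P + 4.5).
New equilibrium: consumers pay €24.5, producers receive €20, Q = 154. (Wedge: Pb − Ps = 4.5.)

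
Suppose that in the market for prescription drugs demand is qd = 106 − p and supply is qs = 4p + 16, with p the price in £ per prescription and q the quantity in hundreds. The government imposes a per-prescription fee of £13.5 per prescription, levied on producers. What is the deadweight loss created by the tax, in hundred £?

Without the tax, 106 − p = 4p + 16 gives 5p = 90, so p* = £18 and q* = 88.
With the tax collected from producers, supply shifts: qs = 4(p − 13.5) + 16.
New equilibrium: buyers pay £28.8, producers receive £15.3, q = 77.2. (Wedge: pb − ps = 13.5.)
Quantity falls by |ΔQ| = |88 − 77.2| = 10.8.
DWL = ½ · t · |ΔQ| = ½ · 13.5 · 10.8 = £72.9.

Deadweight loss = £72.9 hundred.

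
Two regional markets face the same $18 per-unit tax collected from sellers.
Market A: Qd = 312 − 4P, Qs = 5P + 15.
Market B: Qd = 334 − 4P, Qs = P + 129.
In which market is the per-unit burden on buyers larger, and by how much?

Market A: pre-tax P* = $33, Q* = 180; post-tax Q = 140; per-unit burden on buyers = $10.
Market B: pre-tax P* = $41, Q* = 170; post-tax Q = 155.6; per-unit burden on buyers = $3.6.
Difference: $10 vs $3.6 → market A is larger by $6.4.

Market A, by $6.4.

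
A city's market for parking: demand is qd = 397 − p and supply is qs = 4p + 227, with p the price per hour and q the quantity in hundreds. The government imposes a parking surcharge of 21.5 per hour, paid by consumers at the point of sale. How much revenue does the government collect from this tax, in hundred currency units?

Before the tax: set 397 − p = 4p + 227 → p* = 34, q* = 363.
With the tax collected from consumers, demand (in seller-price terms) shifts: qd = 397 − (p + 21.5).
New equilibrium: consumers pay 51.2, suppliers receive 29.7, q = 345.8. (Wedge: pb − ps = 21.5.)
Revenue = t · Q = 21.5 · 345.8 = 7434.7.

Tax revenue = 7434.7 hundred.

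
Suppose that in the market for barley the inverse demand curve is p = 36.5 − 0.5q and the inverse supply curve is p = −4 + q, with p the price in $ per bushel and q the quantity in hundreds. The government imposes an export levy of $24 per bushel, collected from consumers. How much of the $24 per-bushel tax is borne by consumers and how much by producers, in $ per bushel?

Consumers bear $8 per bushel; producers bear $16 per bushel.

Inverting to q(p) form: qd = 73 − 2p; qs = p + 4.
Without the tax, 73 − 2p = p + 4 gives 3p = 69, so p* = $23 and q* = 27.
With the tax collected from consumers, demand (in seller-price terms) shifts: qd = 73 − 2(p + 24).
Solving gives q = 11 with consumers paying $31 and producers receiving $7 (the $24 wedge).
Burden on consumers: $8; on producers: $16. (They sum to $24.)
The less price-elastic side of the market bears the larger share of a per-unit tax.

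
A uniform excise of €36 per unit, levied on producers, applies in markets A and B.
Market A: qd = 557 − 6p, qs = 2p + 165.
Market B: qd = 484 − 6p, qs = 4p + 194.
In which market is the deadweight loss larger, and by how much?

Market B, by €583.2.

Market A: pre-tax p* = €49, q* = 263; post-tax q = 209; deadweight loss = €972.
Market B: pre-tax p* = €29, q* = 310; post-tax q = 223.6; deadweight loss = €1555.2.
Difference: €972 vs €1555.2 → market B is larger by €583.2.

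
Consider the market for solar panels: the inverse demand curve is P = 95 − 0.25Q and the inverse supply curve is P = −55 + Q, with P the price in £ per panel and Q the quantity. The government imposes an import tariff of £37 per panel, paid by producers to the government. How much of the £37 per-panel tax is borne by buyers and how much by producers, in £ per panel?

Buyers bear £7.4 per panel; producers bear £29.6 per panel.

Inverting to Q(P) form: Qd = 380 − 4P; Qs = P + 55.
Before the tax: set 380 − 4P = P + 55 → P* = £65, Q* = 120.
With the tax collected from producers, supply shifts: Qs = (P − 37) + 55.
New equilibrium: buyers pay £72.4, producers receive £35.4, Q = 90.4. (Wedge: Pb − Ps = 37.)
Burden on buyers: £7.4; on producers: £29.6. (They sum to £37.)
The less price-elastic side of the market bears the larger share of a per-unit tax.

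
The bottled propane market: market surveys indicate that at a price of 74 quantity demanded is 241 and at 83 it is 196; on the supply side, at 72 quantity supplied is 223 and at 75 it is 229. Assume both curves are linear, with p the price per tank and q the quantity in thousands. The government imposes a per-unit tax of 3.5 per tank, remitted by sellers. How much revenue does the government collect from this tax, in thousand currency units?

Demand slope: (196 − 241)/(83 − 74) = -5, so qd = 611 − 5p.
Supply slope: (229 − 223)/(75 − 72) = 2, so qs = 2p + 79.
Before the tax: set 611 − 5p = 2p + 79 → p* = 76, q* = 231.
With the tax collected from sellers, supply shifts: qs = 2(p − 3.5) + 79.
Solving gives q = 226 with buyers paying 77 and sellers receiving 73.5 (the 3.5 wedge).
Revenue = t · Q = 3.5 · 226 = 791.

Tax revenue = 791 thousand.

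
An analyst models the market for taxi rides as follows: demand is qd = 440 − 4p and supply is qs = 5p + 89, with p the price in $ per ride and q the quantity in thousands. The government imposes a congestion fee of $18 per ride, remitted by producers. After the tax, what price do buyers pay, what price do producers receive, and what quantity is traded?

Before the tax: set 440 − 4p = 5p + 89 → p* = $39, q* = 284.
With the tax collected from producers, supply shifts: qs = 5(p − 18) + 89.
New equilibrium: buyers pay $49, producers receive $31, q = 244. (Wedge: pb − ps = 18.)

Buyers pay $49; producers receive $31; quantity = 244.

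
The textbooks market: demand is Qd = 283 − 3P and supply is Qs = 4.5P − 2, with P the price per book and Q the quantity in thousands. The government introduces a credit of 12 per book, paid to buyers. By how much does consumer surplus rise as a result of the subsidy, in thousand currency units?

Consumer surplus rises by 1294.56 thousand.

Without the subsidy, 283 − 3P = 4.5P − 2 gives 7.5P = 285, so P* = 38 and Q* = 169.
With a per-unit subsidy paid to buyers, each effectively pays P − 12, so demand becomes Qd = 283 − 3(P − 12).
Solving gives Q = 190.6 with buyers paying 30.8 and producers receiving 42.8 (the 12 wedge).
ΔCS is the trapezoid between Q = 190.6 and Q = 169 of height 7.2: ½ · (169 + 190.6) · 7.2 = 1294.56.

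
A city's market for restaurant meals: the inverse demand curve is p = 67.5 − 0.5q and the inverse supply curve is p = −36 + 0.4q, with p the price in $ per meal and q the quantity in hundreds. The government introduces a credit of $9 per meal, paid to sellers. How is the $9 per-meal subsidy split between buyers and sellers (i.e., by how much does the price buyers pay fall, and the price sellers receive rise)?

Buyers gain $5 per meal; sellers gain $4 per meal.

Inverting to q(p) form: qd = 135 − 2p; qs = 2.5p + 90.
Without the subsidy, 135 − 2p = 2.5p + 90 gives 4.5p = 45, so p* = $10 and q* = 115.
With a per-unit subsidy paid to sellers, each receives p + 9 per unit sold, so supply becomes qs = 2.5(p + 9) + 90.
Solving gives q = 125 with buyers paying $5 and sellers receiving $14 (the $9 wedge).
Gain to buyers: $5; to sellers: $4. (They sum to $9.)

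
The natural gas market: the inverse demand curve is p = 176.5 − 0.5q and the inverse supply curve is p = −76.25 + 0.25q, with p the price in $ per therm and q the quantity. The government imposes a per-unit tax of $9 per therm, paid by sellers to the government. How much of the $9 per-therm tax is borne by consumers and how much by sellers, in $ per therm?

Inverting to q(p) form: qd = 353 − 2p; qs = 4p + 305.
Before the tax: set 353 − 2p = 4p + 305 → p* = $8, q* = 337.
With the tax collected from sellers, supply shifts: qs = 4(p − 9) + 305.
Solving gives q = 325 with consumers paying $14 and sellers receiving $5 (the $9 wedge).
Burden on consumers: $6; on sellers: $3. (They sum to $9.)

Consumers bear $6 per therm; sellers bear $3 per therm.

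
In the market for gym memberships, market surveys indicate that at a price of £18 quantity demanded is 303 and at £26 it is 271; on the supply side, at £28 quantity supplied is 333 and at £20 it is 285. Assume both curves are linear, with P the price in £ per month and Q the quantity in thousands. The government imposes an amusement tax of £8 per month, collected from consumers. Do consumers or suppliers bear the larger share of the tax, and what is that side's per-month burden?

Consumers bear the larger share: £4.8 per month.

Demand slope: (271 − 303)/(26 − 18) = -4, so Qd = 375 − 4P.
Supply slope: (285 − 333)/(20 − 28) = 6, so Qs = 6P + 165.
Before the tax: set 375 − 4P = 6P + 165 → P* = £21, Q* = 291.
With the tax collected from consumers, demand (in seller-price terms) shifts: Qd = 375 − 4(P + 8).
Solving gives Q = 271.8 with consumers paying £25.8 and suppliers receiving £17.8 (the £8 wedge).
Per-month burden: consumers £4.8, suppliers £3.2.
Consumers take the larger share because demand is less price-elastic here (demand slope 4 vs supply slope 6).
The less price-elastic side of the market bears the larger share of a per-unit tax.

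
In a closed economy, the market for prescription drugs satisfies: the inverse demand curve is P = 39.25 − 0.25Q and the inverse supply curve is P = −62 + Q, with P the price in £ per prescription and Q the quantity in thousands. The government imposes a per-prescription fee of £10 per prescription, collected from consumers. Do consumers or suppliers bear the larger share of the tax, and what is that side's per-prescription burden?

Rewrite in direct form: Qd = 157 − 4P and Qs = P + 62.
Before the tax: set 157 − 4P = P + 62 → P* = £19, Q* = 81.
With the tax collected from consumers, demand (in seller-price terms) shifts: Qd = 157 − 4(P + 10).
New equilibrium: consumers pay £21, suppliers receive £11, Q = 73. (Wedge: Pb − Ps = 10.)
Per-prescription burden: consumers £2, suppliers £8.
Suppliers take the larger share because supply is less price-elastic here (demand slope 4 vs supply slope 1).
The less price-elastic side of the market bears the larger share of a per-unit tax.

Suppliers bear the larger share: £8 per prescription.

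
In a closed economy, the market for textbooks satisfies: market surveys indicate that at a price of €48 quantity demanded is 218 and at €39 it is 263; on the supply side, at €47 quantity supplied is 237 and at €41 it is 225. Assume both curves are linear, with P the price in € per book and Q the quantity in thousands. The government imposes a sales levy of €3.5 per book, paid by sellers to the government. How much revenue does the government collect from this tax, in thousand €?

Demand slope: (263 − 218)/(39 − 48) = -5, so Qd = 458 − 5P.
Supply slope: (225 − 237)/(41 − 47) = 2, so Qs = 2P + 143.
Without the tax, 458 − 5P = 2P + 143 gives 7P = 315, so P* = €45 and Q* = 233.
With the tax collected from sellers, supply shifts: Qs = 2(P − 3.5) + 143.
Solving gives Q = 228 with consumers paying €46 and sellers receiving €42.5 (the €3.5 wedge).
Revenue = t · Q = 3.5 · 228 = €798.

Tax revenue = €798 thousand.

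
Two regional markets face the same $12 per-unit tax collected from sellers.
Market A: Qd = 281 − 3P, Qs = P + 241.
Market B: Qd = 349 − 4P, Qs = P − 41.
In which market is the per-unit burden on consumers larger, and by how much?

Market A, by $0.6.

Market A: pre-tax P* = $10, Q* = 251; post-tax Q = 242; per-unit burden on consumers = $3.
Market B: pre-tax P* = $78, Q* = 37; post-tax Q = 27.4; per-unit burden on consumers = $2.4.
Difference: $3 vs $2.4 → market A is larger by $0.6.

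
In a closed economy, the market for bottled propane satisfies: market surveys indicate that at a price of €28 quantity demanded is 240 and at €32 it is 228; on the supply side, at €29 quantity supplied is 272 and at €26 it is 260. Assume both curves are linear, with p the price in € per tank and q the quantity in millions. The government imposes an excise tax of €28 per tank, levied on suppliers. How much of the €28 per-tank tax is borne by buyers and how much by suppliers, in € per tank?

Demand slope: (228 − 240)/(32 − 28) = -3, so qd = 324 − 3p.
Supply slope: (260 − 272)/(26 − 29) = 4, so qs = 4p + 156.
Before the tax: set 324 − 3p = 4p + 156 → p* = €24, q* = 252.
With the tax collected from suppliers, supply shifts: qs = 4(p − 28) + 156.
Solving gives q = 204 with buyers paying €40 and suppliers receiving €12 (the €28 wedge).
Burden on buyers: €16; on suppliers: €12. (They sum to €28.)

Buyers bear €16 per tank; suppliers bear €12 per tank.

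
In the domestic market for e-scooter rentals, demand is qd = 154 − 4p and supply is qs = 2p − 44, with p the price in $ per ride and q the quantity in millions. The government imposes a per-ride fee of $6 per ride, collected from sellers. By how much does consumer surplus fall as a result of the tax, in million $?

Without the tax, 154 − 4p = 2p − 44 gives 6p = 198, so p* = $33 and q* = 22.
With the tax collected from sellers, supply shifts: qs = 2(p − 6) − 44.
New equilibrium: consumers pay $35, sellers receive $29, q = 14. (Wedge: pb − ps = 6.)
ΔCS is the trapezoid between Q = 14 and Q = 22 of height $2: ½ · (22 + 14) · 2 = $36.

Consumer surplus falls by $36 million.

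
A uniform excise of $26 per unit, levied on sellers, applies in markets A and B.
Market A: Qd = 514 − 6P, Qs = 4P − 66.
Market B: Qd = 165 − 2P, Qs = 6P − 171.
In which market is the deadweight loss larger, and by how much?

Market A, by $304.2.

Market A: pre-tax P* = $58, Q* = 166; post-tax Q = 103.6; deadweight loss = $811.2.
Market B: pre-tax P* = $42, Q* = 81; post-tax Q = 42; deadweight loss = $507.
Difference: $811.2 vs $507 → market A is larger by $304.2.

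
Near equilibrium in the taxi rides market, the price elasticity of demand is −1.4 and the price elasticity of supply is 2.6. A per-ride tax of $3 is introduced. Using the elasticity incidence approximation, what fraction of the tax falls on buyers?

Incidence ratio: buyers' share ≈ εs / (εs + |εd|) = 2.6 / (2.6 + 1.4) = 0.65.
Supply is the more elastic side, so buyers bear the larger share.

Buyers' share ≈ 0.65.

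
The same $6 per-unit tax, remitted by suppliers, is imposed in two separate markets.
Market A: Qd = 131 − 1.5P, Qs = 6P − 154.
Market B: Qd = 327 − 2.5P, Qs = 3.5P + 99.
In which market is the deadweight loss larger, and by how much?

Market B, by $4.65.

Market A: pre-tax P* = $38, Q* = 74; post-tax Q = 66.8; deadweight loss = $21.6.
Market B: pre-tax P* = $38, Q* = 232; post-tax Q = 223.25; deadweight loss = $26.25.
Difference: $21.6 vs $26.25 → market B is larger by $4.65.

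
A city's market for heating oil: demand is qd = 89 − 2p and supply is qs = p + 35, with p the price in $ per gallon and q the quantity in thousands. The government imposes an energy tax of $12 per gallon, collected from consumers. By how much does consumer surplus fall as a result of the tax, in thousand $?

Consumer surplus falls by $196 thousand.

Without the tax, 89 − 2p = p + 35 gives 3p = 54, so p* = $18 and q* = 53.
With the tax collected from consumers, demand (in seller-price terms) shifts: qd = 89 − 2(p + 12).
New equilibrium: consumers pay $22, producers receive $10, q = 45. (Wedge: pb − ps = 12.)
ΔCS is the trapezoid between Q = 45 and Q = 53 of height $4: ½ · (53 + 45) · 4 = $196.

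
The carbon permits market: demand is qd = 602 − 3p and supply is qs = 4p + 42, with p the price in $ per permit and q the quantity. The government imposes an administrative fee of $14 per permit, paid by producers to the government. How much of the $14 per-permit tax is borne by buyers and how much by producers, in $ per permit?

Before the tax: set 602 − 3p = 4p + 42 → p* = $80, q* = 362.
With the tax collected from producers, supply shifts: qs = 4(p − 14) + 42.
New equilibrium: buyers pay $88, producers receive $74, q = 338. (Wedge: pb − ps = 14.)
Burden on buyers: $8; on producers: $6. (They sum to $14.)
The less price-elastic side of the market bears the larger share of a per-unit tax.

Buyers bear $8 per permit; producers bear $6 per permit.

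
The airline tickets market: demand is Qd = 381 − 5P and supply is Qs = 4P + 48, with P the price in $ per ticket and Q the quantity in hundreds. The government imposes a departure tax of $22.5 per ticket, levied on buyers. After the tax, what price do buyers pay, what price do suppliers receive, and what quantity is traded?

Buyers pay $47; suppliers receive $24.5; quantity = 146.

Without the tax, 381 − 5P = 4P + 48 gives 9P = 333, so P* = $37 and Q* = 196.
With the tax collected from buyers, demand (in seller-price terms) shifts: Qd = 381 − 5(P + 22.5).
Solving gives Q = 146 with buyers paying $47 and suppliers receiving $24.5 (the $22.5 wedge).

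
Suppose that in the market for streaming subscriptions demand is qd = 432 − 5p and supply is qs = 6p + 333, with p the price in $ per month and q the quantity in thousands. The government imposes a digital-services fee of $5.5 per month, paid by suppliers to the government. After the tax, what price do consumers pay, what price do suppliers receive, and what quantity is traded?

Before the tax: set 432 − 5p = 6p + 333 → p* = $9, q* = 387.
With the tax collected from suppliers, supply shifts: qs = 6(p − 5.5) + 333.
Solving gives q = 372 with consumers paying $12 and suppliers receiving $6.5 (the $5.5 wedge).

Consumers pay $12; suppliers receive $6.5; quantity = 372.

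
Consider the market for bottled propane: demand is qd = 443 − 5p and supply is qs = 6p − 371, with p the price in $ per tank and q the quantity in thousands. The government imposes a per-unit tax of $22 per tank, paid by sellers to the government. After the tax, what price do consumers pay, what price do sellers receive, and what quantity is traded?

Before the tax: set 443 − 5p = 6p − 371 → p* = $74, q* = 73.
With the tax collected from sellers, supply shifts: qs = 6(p − 22) − 371.
New equilibrium: consumers pay $86, sellers receive $64, q = 13. (Wedge: pb − ps = 22.)

Consumers pay $86; sellers receive $64; quantity = 13.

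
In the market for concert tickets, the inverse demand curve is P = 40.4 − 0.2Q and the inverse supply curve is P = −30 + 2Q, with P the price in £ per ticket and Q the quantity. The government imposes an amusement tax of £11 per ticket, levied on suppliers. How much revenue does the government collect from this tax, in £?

Tax revenue = £297.

Inverting to Q(P) form: Qd = 202 − 5P; Qs = 0.5P + 15.
Without the tax, 202 − 5P = 0.5P + 15 gives 5.5P = 187, so P* = £34 and Q* = 32.
With the tax collected from suppliers, supply shifts: Qs = 0.5(P − 11) + 15.
Solving gives Q = 27 with consumers paying £35 and suppliers receiving £24 (the £11 wedge).
Revenue = t · Q = 11 · 27 = £297.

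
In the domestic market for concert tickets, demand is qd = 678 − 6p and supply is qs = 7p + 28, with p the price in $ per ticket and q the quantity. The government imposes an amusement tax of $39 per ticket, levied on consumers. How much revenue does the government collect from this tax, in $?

Tax revenue = $9828.

Before the tax: set 678 − 6p = 7p + 28 → p* = $50, q* = 378.
With the tax collected from consumers, demand (in seller-price terms) shifts: qd = 678 − 6(p + 39).
New equilibrium: consumers pay $71, producers receive $32, q = 252. (Wedge: pb − ps = 39.)
Revenue = t · Q = 39 · 252 = $9828.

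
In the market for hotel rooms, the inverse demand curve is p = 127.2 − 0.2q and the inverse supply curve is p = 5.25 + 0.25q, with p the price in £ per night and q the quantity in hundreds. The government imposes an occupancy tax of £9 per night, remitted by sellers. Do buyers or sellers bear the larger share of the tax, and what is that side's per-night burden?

Sellers bear the larger share: £5 per night.

Rewrite in direct form: qd = 636 − 5p and qs = 4p − 21.
Without the tax, 636 − 5p = 4p − 21 gives 9p = 657, so p* = £73 and q* = 271.
With the tax collected from sellers, supply shifts: qs = 4(p − 9) − 21.
Solving gives q = 251 with buyers paying £77 and sellers receiving £68 (the £9 wedge).
Per-night burden: buyers £4, sellers £5.
Sellers take the larger share because supply is less price-elastic here (demand slope 5 vs supply slope 4).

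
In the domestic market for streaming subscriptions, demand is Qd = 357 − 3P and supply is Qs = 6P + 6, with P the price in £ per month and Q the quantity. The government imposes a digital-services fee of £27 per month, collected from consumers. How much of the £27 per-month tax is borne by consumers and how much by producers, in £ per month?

Before the tax: set 357 − 3P = 6P + 6 → P* = £39, Q* = 240.
With the tax collected from consumers, demand (in seller-price terms) shifts: Qd = 357 − 3(P + 27).
Solving gives Q = 186 with consumers paying £57 and producers receiving £30 (the £27 wedge).
Burden on consumers: £18; on producers: £9. (They sum to £27.)
The less price-elastic side of the market bears the larger share of a per-unit tax.

Consumers bear £18 per month; producers bear £9 per month.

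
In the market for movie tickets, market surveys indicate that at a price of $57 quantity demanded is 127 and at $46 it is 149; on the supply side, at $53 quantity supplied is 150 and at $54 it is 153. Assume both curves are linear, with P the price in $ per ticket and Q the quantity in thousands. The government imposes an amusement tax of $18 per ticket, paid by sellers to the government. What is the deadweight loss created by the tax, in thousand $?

Demand slope: (149 − 127)/(46 − 57) = -2, so Qd = 241 − 2P.
Supply slope: (153 − 150)/(54 − 53) = 3, so Qs = 3P − 9.
Before the tax: set 241 − 2P = 3P − 9 → P* = $50, Q* = 141.
With the tax collected from sellers, supply shifts: Qs = 3(P − 18) − 9.
New equilibrium: consumers pay $60.8, sellers receive $42.8, Q = 119.4. (Wedge: Pb − Ps = 18.)
Quantity falls by |ΔQ| = |141 − 119.4| = 21.6.
DWL = ½ · t · |ΔQ| = ½ · 18 · 21.6 = $194.4.

Deadweight loss = $194.4 thousand.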